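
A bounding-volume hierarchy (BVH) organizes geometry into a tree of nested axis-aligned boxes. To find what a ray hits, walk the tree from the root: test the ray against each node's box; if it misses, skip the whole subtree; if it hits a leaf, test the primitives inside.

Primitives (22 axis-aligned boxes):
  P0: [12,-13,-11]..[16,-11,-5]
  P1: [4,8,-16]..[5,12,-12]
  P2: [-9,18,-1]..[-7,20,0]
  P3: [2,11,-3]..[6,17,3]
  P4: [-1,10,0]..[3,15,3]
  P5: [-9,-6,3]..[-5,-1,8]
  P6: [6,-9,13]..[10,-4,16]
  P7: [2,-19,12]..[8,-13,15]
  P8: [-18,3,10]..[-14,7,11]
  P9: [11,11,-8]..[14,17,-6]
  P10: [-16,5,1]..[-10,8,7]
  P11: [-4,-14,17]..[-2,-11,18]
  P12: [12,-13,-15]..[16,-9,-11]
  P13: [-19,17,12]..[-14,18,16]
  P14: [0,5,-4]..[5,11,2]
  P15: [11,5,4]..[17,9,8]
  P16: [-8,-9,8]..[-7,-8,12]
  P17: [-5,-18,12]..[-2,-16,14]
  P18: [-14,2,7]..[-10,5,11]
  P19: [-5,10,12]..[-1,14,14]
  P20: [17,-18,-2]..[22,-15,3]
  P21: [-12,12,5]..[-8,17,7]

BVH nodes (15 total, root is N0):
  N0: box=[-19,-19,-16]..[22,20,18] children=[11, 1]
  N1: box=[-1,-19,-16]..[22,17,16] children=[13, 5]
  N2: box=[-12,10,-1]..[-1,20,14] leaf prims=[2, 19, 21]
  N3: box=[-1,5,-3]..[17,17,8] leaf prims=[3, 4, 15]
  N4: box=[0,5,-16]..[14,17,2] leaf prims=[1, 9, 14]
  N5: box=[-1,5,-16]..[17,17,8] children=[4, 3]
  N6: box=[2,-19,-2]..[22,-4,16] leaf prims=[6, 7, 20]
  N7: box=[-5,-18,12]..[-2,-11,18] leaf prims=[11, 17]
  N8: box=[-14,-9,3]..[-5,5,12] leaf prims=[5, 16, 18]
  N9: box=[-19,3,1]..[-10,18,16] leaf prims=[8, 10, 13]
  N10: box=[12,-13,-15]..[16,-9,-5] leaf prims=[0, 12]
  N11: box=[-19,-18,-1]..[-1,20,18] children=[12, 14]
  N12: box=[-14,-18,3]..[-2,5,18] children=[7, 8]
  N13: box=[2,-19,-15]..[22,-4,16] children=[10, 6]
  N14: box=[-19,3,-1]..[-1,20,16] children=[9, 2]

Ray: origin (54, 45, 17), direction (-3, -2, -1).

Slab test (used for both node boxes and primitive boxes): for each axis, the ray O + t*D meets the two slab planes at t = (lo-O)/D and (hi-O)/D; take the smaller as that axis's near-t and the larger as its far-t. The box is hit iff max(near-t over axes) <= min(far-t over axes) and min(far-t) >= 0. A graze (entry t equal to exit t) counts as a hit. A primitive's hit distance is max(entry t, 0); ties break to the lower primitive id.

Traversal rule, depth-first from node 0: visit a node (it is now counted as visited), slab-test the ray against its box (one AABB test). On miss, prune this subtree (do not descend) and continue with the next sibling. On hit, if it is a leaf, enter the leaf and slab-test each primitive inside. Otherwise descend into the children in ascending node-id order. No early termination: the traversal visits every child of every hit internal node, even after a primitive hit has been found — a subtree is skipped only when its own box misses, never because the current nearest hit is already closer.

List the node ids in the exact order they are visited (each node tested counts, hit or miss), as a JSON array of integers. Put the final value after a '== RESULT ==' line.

Trace the traversal:
N0 x:[32/3,73/3] y:[25/2,32] z:[-1,33] -> hit [25/2,73/3], descend [1, 11]
  N1 x:[32/3,55/3] y:[14,32] z:[1,33] -> hit [14,55/3], descend [5, 13]
    N5 x:[37/3,55/3] y:[14,20] z:[9,33] -> hit [14,55/3], descend [3, 4]
      N3 x:[37/3,55/3] y:[14,20] z:[9,20] -> hit [14,55/3] leaf, test {P3@t=16, P4@t=17, P15(miss)}
      N4 x:[40/3,18] y:[14,20] z:[15,33] -> hit [15,18] leaf, test {P1(miss), P9(miss), P14@t=17}
    N13 x:[32/3,52/3] y:[49/2,32] z:[1,32] -> miss, prune
  N11 x:[55/3,73/3] y:[25/2,63/2] z:[-1,18] -> miss, prune

Visited [0, 1, 5, 3, 4, 13, 11]. Tests: 7 box, 2 leaf. Nearest: P3.

== RESULT ==
[0, 1, 5, 3, 4, 13, 11]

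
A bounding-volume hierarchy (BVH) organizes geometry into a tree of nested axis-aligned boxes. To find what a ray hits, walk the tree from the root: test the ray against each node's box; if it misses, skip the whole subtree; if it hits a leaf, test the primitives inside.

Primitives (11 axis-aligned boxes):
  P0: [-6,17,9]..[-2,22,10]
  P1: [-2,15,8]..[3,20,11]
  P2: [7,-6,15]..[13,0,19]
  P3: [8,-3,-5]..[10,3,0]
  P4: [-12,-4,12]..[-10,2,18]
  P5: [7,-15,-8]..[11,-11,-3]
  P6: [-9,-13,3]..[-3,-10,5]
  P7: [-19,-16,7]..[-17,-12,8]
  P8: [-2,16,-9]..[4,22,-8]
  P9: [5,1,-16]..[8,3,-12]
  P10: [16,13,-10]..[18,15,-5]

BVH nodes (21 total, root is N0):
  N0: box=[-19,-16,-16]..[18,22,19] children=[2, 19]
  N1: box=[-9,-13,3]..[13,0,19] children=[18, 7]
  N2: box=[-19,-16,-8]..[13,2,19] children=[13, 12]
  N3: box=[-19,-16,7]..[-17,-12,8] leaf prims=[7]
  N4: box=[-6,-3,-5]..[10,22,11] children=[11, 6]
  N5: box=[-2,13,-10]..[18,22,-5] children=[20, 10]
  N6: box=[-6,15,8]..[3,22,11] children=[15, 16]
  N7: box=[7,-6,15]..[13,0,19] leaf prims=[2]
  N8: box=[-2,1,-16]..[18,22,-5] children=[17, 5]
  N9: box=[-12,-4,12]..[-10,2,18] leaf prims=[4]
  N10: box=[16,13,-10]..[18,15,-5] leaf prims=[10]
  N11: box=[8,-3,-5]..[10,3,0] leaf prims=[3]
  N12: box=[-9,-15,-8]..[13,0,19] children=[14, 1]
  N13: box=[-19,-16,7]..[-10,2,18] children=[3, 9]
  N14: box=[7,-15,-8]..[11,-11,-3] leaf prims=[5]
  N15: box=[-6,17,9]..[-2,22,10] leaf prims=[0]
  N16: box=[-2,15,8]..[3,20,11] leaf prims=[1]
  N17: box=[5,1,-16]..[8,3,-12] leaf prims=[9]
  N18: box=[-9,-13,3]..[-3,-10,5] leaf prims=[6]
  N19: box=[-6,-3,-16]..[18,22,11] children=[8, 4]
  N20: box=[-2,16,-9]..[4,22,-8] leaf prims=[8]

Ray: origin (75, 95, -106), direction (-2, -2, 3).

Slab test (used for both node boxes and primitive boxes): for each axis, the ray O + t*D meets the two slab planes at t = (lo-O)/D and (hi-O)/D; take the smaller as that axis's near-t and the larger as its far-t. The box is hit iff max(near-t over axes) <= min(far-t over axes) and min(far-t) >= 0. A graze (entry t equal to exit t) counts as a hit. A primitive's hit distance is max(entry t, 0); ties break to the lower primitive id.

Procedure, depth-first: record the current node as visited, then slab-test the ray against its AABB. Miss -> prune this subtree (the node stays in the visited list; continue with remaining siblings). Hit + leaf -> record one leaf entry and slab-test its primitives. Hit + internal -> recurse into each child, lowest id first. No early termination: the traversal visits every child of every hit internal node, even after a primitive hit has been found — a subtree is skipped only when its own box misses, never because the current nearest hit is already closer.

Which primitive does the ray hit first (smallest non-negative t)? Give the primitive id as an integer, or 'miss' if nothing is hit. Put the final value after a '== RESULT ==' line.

Trace the traversal:
N0 x:[57/2,47] y:[73/2,111/2] z:[30,125/3] -> hit [73/2,125/3], descend [2, 19]
  N2 x:[31,47] y:[93/2,111/2] z:[98/3,125/3] -> miss, prune
  N19 x:[57/2,81/2] y:[73/2,49] z:[30,39] -> hit [73/2,39], descend [4, 8]
    N4 x:[65/2,81/2] y:[73/2,49] z:[101/3,39] -> hit [73/2,39], descend [6, 11]
      N6 x:[36,81/2] y:[73/2,40] z:[38,39] -> hit [38,39], descend [15, 16]
        N15 x:[77/2,81/2] y:[73/2,39] z:[115/3,116/3] -> hit [77/2,116/3] leaf, test {P0@t=77/2}
        N16 x:[36,77/2] y:[75/2,40] z:[38,39] -> hit [38,77/2] leaf, test {P1@t=38}
      N11 x:[65/2,67/2] y:[46,49] z:[101/3,106/3] -> miss, prune
    N8 x:[57/2,77/2] y:[73/2,47] z:[30,101/3] -> miss, prune

order=[0, 2, 19, 4, 6, 15, 16, 11, 8]  |boxes|=9  |leaves|=2  hit=P1

== RESULT ==
1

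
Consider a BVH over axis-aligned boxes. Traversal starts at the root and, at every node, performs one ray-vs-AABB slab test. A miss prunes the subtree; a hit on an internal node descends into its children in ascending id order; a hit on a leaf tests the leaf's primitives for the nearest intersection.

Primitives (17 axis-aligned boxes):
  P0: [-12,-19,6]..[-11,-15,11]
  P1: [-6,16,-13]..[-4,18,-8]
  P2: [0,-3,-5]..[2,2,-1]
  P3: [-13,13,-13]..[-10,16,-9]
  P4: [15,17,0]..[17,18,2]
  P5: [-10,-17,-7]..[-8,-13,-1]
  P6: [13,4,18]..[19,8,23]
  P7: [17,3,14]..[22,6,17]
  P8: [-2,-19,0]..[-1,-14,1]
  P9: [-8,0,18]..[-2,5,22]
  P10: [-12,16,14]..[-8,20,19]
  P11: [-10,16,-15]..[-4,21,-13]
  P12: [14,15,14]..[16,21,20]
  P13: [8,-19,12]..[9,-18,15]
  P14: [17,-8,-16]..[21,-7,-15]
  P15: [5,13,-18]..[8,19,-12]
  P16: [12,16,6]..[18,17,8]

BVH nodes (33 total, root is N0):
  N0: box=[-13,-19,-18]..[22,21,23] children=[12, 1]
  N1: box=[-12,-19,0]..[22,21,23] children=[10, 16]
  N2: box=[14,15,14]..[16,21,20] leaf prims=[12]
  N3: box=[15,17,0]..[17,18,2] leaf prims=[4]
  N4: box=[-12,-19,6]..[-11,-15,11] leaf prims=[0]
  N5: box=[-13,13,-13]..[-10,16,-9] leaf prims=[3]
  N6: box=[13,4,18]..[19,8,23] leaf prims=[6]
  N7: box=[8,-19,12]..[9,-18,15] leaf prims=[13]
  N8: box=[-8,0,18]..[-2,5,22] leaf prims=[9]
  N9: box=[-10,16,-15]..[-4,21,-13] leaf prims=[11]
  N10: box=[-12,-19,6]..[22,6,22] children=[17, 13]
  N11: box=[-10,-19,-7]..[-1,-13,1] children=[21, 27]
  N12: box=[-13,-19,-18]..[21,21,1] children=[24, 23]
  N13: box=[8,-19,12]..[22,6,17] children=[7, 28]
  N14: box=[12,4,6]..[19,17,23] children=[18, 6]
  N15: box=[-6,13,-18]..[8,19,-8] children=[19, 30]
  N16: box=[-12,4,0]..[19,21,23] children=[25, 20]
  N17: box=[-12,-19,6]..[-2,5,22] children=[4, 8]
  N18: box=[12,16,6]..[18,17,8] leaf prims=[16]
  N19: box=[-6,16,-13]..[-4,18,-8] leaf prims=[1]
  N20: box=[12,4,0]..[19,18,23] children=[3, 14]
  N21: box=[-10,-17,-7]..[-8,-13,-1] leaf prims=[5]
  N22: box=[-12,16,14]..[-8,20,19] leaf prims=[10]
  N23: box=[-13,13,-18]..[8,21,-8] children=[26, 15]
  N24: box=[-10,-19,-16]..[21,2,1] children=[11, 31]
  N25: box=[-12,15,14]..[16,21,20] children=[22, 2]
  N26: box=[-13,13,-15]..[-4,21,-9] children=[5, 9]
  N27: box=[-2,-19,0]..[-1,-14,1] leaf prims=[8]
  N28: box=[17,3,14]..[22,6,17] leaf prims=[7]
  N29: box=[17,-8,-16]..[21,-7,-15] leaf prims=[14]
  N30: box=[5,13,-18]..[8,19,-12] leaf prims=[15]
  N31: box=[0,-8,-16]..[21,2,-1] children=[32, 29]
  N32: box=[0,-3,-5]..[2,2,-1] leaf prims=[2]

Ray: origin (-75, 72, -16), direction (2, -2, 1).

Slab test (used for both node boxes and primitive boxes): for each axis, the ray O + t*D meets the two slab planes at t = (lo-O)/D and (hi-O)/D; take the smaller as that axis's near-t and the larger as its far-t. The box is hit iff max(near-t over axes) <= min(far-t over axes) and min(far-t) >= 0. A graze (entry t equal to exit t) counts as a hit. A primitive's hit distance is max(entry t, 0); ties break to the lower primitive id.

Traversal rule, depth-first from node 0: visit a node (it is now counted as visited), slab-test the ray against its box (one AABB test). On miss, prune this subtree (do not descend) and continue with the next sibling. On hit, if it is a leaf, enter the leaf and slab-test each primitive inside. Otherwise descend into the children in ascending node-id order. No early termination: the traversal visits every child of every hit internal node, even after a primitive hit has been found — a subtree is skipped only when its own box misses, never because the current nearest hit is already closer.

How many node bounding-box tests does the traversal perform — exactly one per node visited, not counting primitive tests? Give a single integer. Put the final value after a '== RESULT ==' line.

Trace the traversal:
N0 x:[31,97/2] y:[51/2,91/2] z:[-2,39] -> hit [31,39], descend [1, 12]
  N1 x:[63/2,97/2] y:[51/2,91/2] z:[16,39] -> hit [63/2,39], descend [10, 16]
    N10 x:[63/2,97/2] y:[33,91/2] z:[22,38] -> hit [33,38], descend [13, 17]
      N13 x:[83/2,97/2] y:[33,91/2] z:[28,33] -> miss, prune
      N17 x:[63/2,73/2] y:[67/2,91/2] z:[22,38] -> hit [67/2,73/2], descend [4, 8]
        N4 x:[63/2,32] y:[87/2,91/2] z:[22,27] -> miss, prune
        N8 x:[67/2,73/2] y:[67/2,36] z:[34,38] -> hit [34,36] leaf, test {P9@t=34}
    N16 x:[63/2,47] y:[51/2,34] z:[16,39] -> hit [63/2,34], descend [20, 25]
      N20 x:[87/2,47] y:[27,34] z:[16,39] -> miss, prune
      N25 x:[63/2,91/2] y:[51/2,57/2] z:[30,36] -> miss, prune
  N12 x:[31,48] y:[51/2,91/2] z:[-2,17] -> miss, prune

order=[0, 1, 10, 13, 17, 4, 8, 16, 20, 25, 12]  |boxes|=11  |leaves|=1  hit=P9

== RESULT ==
11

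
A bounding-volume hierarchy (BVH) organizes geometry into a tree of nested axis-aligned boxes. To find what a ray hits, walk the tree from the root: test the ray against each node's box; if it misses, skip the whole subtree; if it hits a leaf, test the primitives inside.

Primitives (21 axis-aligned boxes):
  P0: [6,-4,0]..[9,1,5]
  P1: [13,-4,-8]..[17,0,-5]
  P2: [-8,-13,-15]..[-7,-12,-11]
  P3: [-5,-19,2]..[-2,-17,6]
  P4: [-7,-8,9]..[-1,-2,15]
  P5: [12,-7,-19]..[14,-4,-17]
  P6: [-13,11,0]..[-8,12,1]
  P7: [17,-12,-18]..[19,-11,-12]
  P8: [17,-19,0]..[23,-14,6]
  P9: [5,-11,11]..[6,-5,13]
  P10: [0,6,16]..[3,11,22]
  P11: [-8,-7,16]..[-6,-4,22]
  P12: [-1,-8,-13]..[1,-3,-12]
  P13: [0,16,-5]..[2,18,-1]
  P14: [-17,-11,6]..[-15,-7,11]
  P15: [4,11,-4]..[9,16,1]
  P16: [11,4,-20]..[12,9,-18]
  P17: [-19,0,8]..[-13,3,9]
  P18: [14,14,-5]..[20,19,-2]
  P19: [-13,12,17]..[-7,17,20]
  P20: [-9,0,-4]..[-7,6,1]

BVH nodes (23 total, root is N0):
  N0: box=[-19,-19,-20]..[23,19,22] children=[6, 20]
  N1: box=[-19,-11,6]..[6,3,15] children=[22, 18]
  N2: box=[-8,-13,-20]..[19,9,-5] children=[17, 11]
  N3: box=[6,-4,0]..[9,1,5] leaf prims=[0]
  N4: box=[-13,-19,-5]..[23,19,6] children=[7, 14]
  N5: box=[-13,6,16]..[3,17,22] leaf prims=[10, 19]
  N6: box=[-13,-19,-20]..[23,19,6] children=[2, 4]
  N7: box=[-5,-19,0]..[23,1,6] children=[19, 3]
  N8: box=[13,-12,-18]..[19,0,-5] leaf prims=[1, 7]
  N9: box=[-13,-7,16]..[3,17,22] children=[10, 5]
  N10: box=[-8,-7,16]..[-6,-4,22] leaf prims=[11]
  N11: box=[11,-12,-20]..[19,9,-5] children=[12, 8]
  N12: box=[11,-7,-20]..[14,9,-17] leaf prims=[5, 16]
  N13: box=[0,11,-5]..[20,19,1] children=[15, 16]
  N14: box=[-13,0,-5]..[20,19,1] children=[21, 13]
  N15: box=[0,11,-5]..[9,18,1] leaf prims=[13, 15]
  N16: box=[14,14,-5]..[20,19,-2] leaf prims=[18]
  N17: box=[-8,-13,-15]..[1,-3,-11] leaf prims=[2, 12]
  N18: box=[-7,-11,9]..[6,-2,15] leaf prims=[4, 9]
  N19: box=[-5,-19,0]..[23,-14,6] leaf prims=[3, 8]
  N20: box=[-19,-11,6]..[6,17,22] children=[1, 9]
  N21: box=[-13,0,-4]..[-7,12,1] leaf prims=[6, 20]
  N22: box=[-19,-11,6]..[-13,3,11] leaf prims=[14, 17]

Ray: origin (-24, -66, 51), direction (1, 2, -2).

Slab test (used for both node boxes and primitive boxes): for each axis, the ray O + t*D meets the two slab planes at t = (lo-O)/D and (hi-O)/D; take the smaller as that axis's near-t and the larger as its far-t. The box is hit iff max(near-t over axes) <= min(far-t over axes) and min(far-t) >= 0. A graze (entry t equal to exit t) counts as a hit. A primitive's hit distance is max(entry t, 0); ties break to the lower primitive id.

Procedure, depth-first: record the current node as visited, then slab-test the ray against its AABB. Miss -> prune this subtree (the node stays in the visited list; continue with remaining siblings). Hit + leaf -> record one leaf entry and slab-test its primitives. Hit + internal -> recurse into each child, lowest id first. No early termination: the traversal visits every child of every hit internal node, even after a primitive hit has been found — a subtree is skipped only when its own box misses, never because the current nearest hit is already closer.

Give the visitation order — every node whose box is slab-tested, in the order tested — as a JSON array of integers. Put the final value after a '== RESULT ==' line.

Trace the traversal:
N0 x:[5,47] y:[47/2,85/2] z:[29/2,71/2] -> hit [47/2,71/2], descend [6, 20]
  N6 x:[11,47] y:[47/2,85/2] z:[45/2,71/2] -> hit [47/2,71/2], descend [2, 4]
    N2 x:[16,43] y:[53/2,75/2] z:[28,71/2] -> hit [28,71/2], descend [11, 17]
      N11 x:[35,43] y:[27,75/2] z:[28,71/2] -> hit [35,71/2], descend [8, 12]
        N8 x:[37,43] y:[27,33] z:[28,69/2] -> miss, prune
        N12 x:[35,38] y:[59/2,75/2] z:[34,71/2] -> hit [35,71/2] leaf, test {P5(miss), P16@t=35}
      N17 x:[16,25] y:[53/2,63/2] z:[31,33] -> miss, prune
    N4 x:[11,47] y:[47/2,85/2] z:[45/2,28] -> hit [47/2,28], descend [7, 14]
      N7 x:[19,47] y:[47/2,67/2] z:[45/2,51/2] -> hit [47/2,51/2], descend [3, 19]
        N3 x:[30,33] y:[31,67/2] z:[23,51/2] -> miss, prune
        N19 x:[19,47] y:[47/2,26] z:[45/2,51/2] -> hit [47/2,51/2] leaf, test {P3(miss), P8(miss)}
      N14 x:[11,44] y:[33,85/2] z:[25,28] -> miss, prune
  N20 x:[5,30] y:[55/2,83/2] z:[29/2,45/2] -> miss, prune

Summary -> nodes [0, 6, 2, 11, 8, 12, 17, 4, 7, 3, 19, 14, 20]; box-tests=13; leaf-entries=2; first=P16

== RESULT ==
[0, 6, 2, 11, 8, 12, 17, 4, 7, 3, 19, 14, 20]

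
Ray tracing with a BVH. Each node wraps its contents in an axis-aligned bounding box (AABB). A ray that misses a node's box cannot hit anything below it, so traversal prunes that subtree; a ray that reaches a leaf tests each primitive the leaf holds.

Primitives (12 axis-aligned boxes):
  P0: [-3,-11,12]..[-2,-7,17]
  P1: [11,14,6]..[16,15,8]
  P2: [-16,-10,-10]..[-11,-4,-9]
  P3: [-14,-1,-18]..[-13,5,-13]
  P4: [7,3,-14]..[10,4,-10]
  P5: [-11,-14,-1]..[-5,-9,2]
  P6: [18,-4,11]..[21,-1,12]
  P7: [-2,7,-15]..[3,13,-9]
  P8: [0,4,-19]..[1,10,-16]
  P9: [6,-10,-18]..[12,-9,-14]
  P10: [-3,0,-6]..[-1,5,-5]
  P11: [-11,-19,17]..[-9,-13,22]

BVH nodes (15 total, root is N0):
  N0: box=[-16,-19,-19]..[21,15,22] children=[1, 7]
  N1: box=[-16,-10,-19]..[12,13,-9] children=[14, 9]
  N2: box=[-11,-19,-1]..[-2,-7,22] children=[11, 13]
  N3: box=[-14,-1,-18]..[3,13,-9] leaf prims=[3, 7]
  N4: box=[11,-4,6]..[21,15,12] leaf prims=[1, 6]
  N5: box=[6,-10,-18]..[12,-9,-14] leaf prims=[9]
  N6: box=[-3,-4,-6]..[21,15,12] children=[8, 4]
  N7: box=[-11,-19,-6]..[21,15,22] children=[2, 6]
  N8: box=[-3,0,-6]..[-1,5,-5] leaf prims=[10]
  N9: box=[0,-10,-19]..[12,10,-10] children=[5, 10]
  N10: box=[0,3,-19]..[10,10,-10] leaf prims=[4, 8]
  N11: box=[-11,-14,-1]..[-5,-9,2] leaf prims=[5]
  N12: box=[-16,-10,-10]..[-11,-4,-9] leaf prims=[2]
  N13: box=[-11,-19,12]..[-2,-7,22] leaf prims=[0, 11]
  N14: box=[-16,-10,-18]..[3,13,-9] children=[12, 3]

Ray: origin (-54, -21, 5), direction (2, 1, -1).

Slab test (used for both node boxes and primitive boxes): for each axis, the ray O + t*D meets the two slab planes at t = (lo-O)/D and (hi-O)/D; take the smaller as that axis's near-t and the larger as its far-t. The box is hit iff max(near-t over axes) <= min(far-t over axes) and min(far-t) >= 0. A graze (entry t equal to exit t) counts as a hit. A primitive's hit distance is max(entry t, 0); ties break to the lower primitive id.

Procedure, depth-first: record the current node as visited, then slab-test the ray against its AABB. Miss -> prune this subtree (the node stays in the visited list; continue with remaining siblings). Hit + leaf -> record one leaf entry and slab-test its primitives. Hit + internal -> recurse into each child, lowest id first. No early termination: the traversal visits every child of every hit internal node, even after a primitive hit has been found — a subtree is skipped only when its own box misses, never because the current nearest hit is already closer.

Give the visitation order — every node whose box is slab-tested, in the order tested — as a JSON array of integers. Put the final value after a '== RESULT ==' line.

Trace the traversal:
N0 x:[19,75/2] y:[2,36] z:[-17,24] -> hit [19,24], descend [1, 7]
  N1 x:[19,33] y:[11,34] z:[14,24] -> hit [19,24], descend [9, 14]
    N9 x:[27,33] y:[11,31] z:[15,24] -> miss, prune
    N14 x:[19,57/2] y:[11,34] z:[14,23] -> hit [19,23], descend [3, 12]
      N3 x:[20,57/2] y:[20,34] z:[14,23] -> hit [20,23] leaf, test {P3@t=20, P7(miss)}
      N12 x:[19,43/2] y:[11,17] z:[14,15] -> miss, prune
  N7 x:[43/2,75/2] y:[2,36] z:[-17,11] -> miss, prune

7 AABB tests over nodes [0, 1, 9, 14, 3, 12, 7]; 1 leaf entered; closest P3.

== RESULT ==
[0, 1, 9, 14, 3, 12, 7]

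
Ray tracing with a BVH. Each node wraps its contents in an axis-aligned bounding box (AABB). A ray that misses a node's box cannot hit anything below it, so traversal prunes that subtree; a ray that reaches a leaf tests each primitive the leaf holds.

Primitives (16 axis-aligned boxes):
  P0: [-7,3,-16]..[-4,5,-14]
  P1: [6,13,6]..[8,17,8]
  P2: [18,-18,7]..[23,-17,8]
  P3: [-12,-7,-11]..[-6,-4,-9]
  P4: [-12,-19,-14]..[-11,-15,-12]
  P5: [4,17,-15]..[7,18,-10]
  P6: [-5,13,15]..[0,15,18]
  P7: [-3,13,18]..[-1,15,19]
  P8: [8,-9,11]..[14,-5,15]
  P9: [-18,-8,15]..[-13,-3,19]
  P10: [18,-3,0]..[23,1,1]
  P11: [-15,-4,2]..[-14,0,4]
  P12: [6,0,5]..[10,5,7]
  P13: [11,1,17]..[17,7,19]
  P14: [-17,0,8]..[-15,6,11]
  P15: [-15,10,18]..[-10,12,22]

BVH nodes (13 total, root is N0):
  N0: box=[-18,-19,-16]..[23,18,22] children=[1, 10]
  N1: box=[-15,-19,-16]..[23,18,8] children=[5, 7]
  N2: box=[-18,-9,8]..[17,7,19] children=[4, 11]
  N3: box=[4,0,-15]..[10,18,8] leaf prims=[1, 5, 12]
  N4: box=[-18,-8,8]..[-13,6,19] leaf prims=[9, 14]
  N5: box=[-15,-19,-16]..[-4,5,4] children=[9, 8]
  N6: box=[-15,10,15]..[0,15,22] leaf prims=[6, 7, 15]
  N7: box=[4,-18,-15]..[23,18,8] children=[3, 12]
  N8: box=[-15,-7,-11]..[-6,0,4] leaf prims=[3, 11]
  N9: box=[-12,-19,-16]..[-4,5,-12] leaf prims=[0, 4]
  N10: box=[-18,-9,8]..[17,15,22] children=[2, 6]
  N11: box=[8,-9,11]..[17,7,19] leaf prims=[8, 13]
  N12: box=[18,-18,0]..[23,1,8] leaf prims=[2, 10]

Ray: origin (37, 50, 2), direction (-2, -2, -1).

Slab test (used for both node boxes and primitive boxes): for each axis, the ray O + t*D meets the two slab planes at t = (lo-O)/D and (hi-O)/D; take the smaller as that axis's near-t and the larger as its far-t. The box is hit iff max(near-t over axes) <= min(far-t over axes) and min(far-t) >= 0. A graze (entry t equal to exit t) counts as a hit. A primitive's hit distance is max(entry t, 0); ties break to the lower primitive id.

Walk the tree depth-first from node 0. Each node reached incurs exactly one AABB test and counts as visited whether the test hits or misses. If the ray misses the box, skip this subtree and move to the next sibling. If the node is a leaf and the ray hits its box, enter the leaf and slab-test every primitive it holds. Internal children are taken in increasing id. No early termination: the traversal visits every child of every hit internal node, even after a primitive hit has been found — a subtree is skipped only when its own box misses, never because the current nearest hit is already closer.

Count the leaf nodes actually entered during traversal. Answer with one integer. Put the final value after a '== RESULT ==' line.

Walk:
N0 x:[7,55/2] y:[16,69/2] z:[-20,18] -> hit [16,18], descend [1, 10]
  N1 x:[7,26] y:[16,69/2] z:[-6,18] -> hit [16,18], descend [5, 7]
    N5 x:[41/2,26] y:[45/2,69/2] z:[-2,18] -> miss, prune
    N7 x:[7,33/2] y:[16,34] z:[-6,17] -> hit [16,33/2], descend [3, 12]
      N3 x:[27/2,33/2] y:[16,25] z:[-6,17] -> hit [16,33/2] leaf, test {P1(miss), P5@t=16, P12(miss)}
      N12 x:[7,19/2] y:[49/2,34] z:[-6,2] -> miss, prune
  N10 x:[10,55/2] y:[35/2,59/2] z:[-20,-6] -> miss, prune

Visited [0, 1, 5, 7, 3, 12, 10]. Tests: 7 box, 1 leaf. Nearest: P5.

== RESULT ==
1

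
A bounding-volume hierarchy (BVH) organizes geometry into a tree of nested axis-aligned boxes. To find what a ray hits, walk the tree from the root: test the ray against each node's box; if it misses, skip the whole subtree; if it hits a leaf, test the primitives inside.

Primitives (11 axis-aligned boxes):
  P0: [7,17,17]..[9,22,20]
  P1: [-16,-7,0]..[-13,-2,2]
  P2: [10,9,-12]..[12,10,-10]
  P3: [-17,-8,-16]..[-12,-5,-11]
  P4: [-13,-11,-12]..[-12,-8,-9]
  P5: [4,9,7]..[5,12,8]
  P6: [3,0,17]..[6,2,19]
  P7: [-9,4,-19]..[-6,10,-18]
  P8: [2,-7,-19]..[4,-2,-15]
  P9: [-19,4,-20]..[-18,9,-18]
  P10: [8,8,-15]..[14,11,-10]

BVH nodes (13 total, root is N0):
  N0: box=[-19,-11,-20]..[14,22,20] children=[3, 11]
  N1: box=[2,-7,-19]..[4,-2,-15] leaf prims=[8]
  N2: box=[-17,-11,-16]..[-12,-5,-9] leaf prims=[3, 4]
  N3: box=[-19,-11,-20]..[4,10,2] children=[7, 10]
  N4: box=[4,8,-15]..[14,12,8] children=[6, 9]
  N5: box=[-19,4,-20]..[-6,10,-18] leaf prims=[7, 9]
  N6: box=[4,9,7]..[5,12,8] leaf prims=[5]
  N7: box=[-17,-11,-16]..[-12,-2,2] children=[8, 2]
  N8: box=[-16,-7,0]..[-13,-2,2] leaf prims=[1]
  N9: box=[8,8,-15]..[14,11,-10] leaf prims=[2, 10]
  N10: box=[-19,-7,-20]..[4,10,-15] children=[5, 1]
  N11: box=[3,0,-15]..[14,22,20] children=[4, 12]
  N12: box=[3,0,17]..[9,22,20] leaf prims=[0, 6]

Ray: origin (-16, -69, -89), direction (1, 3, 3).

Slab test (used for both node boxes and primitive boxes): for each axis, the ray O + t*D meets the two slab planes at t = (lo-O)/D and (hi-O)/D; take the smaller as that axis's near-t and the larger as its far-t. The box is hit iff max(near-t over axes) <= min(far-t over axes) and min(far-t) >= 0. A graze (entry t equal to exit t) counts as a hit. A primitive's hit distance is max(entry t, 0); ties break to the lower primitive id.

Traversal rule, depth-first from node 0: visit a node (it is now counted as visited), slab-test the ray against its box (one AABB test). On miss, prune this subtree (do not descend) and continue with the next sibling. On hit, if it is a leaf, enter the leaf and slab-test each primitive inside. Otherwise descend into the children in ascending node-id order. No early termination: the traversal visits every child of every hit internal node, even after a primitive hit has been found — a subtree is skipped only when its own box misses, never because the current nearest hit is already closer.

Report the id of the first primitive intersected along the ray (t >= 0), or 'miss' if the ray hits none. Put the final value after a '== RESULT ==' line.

Trace the traversal:
N0 x:[-3,30] y:[58/3,91/3] z:[23,109/3] -> hit [23,30], descend [3, 11]
  N3 x:[-3,20] y:[58/3,79/3] z:[23,91/3] -> miss, prune
  N11 x:[19,30] y:[23,91/3] z:[74/3,109/3] -> hit [74/3,30], descend [4, 12]
    N4 x:[20,30] y:[77/3,27] z:[74/3,97/3] -> hit [77/3,27], descend [6, 9]
      N6 x:[20,21] y:[26,27] z:[32,97/3] -> miss, prune
      N9 x:[24,30] y:[77/3,80/3] z:[74/3,79/3] -> hit [77/3,79/3] leaf, test {P2@t=26, P10@t=77/3}
    N12 x:[19,25] y:[23,91/3] z:[106/3,109/3] -> miss, prune

Visited [0, 3, 11, 4, 6, 9, 12]. Tests: 7 box, 1 leaf. Nearest: P10.

== RESULT ==
10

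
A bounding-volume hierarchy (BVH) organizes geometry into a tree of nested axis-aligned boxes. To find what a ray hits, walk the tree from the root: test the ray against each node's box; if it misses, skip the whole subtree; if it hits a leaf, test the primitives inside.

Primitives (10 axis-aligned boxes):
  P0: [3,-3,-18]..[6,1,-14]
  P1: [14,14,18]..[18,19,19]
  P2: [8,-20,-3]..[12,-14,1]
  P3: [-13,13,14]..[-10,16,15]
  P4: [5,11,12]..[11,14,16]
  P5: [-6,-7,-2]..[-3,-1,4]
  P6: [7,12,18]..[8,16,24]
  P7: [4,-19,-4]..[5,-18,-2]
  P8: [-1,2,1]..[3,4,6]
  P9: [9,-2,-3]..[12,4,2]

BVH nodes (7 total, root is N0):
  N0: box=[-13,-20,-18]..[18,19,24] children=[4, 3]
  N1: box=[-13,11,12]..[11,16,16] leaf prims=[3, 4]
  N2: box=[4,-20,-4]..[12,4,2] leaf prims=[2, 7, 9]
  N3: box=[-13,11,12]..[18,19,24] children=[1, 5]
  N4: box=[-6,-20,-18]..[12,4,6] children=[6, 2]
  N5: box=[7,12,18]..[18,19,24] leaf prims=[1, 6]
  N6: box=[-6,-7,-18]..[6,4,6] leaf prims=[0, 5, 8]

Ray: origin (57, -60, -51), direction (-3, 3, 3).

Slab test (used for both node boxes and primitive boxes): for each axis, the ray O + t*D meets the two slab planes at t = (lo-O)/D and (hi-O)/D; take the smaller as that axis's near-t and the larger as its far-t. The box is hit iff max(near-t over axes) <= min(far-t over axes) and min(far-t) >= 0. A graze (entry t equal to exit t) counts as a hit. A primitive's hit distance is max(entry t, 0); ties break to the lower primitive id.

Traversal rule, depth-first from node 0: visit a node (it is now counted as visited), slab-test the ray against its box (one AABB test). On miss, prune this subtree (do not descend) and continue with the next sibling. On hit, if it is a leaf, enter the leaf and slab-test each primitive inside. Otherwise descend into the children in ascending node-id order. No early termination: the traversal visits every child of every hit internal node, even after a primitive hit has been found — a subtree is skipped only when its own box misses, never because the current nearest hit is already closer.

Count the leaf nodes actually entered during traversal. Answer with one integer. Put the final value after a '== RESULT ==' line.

Trace the traversal:
N0 x:[13,70/3] y:[40/3,79/3] z:[11,25] -> hit [40/3,70/3], descend [3, 4]
  N3 x:[13,70/3] y:[71/3,79/3] z:[21,25] -> miss, prune
  N4 x:[15,21] y:[40/3,64/3] z:[11,19] -> hit [15,19], descend [2, 6]
    N2 x:[15,53/3] y:[40/3,64/3] z:[47/3,53/3] -> hit [47/3,53/3] leaf, test {P2(miss), P7(miss), P9(miss)}
    N6 x:[17,21] y:[53/3,64/3] z:[11,19] -> hit [53/3,19] leaf, test {P0(miss), P5(miss), P8(miss)}

order=[0, 3, 4, 2, 6]  |boxes|=5  |leaves|=2  hit=miss

== RESULT ==
2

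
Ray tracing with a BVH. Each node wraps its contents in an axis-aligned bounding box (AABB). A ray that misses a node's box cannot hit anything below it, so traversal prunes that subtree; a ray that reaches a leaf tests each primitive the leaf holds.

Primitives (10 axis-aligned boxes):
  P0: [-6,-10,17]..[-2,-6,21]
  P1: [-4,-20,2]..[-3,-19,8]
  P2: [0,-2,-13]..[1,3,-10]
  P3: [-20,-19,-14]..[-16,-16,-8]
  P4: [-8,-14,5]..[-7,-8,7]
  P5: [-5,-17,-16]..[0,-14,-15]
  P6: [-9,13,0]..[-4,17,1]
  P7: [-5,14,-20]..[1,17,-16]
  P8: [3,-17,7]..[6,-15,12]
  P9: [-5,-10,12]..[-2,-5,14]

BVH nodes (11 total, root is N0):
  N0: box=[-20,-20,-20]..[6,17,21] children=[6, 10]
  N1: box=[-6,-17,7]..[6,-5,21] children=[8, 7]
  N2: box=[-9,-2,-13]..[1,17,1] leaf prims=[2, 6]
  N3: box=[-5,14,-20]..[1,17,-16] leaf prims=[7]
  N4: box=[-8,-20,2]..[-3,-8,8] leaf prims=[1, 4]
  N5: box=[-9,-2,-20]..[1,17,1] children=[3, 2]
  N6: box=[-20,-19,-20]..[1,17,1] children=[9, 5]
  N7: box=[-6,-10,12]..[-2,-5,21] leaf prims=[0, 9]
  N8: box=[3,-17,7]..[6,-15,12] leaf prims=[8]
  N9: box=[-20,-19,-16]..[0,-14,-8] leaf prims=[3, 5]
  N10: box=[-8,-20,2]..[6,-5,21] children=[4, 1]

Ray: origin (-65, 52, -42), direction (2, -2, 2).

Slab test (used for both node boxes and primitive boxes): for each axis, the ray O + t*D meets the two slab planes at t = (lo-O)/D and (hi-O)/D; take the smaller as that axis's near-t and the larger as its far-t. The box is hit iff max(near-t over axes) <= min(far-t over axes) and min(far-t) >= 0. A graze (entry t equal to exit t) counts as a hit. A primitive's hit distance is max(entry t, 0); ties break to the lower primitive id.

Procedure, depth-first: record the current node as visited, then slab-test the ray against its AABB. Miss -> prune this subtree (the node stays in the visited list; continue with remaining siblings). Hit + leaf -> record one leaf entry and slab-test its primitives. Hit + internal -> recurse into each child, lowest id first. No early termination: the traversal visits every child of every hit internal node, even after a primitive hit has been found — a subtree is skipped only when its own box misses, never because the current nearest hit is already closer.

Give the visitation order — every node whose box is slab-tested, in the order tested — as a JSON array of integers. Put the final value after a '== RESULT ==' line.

Traverse from the root:
N0 x:[45/2,71/2] y:[35/2,36] z:[11,63/2] -> hit [45/2,63/2], descend [6, 10]
  N6 x:[45/2,33] y:[35/2,71/2] z:[11,43/2] -> miss, prune
  N10 x:[57/2,71/2] y:[57/2,36] z:[22,63/2] -> hit [57/2,63/2], descend [1, 4]
    N1 x:[59/2,71/2] y:[57/2,69/2] z:[49/2,63/2] -> hit [59/2,63/2], descend [7, 8]
      N7 x:[59/2,63/2] y:[57/2,31] z:[27,63/2] -> hit [59/2,31] leaf, test {P0@t=59/2, P9(miss)}
      N8 x:[34,71/2] y:[67/2,69/2] z:[49/2,27] -> miss, prune
    N4 x:[57/2,31] y:[30,36] z:[22,25] -> miss, prune

7 AABB tests over nodes [0, 6, 10, 1, 7, 8, 4]; 1 leaf entered; closest P0.

== RESULT ==
[0, 6, 10, 1, 7, 8, 4]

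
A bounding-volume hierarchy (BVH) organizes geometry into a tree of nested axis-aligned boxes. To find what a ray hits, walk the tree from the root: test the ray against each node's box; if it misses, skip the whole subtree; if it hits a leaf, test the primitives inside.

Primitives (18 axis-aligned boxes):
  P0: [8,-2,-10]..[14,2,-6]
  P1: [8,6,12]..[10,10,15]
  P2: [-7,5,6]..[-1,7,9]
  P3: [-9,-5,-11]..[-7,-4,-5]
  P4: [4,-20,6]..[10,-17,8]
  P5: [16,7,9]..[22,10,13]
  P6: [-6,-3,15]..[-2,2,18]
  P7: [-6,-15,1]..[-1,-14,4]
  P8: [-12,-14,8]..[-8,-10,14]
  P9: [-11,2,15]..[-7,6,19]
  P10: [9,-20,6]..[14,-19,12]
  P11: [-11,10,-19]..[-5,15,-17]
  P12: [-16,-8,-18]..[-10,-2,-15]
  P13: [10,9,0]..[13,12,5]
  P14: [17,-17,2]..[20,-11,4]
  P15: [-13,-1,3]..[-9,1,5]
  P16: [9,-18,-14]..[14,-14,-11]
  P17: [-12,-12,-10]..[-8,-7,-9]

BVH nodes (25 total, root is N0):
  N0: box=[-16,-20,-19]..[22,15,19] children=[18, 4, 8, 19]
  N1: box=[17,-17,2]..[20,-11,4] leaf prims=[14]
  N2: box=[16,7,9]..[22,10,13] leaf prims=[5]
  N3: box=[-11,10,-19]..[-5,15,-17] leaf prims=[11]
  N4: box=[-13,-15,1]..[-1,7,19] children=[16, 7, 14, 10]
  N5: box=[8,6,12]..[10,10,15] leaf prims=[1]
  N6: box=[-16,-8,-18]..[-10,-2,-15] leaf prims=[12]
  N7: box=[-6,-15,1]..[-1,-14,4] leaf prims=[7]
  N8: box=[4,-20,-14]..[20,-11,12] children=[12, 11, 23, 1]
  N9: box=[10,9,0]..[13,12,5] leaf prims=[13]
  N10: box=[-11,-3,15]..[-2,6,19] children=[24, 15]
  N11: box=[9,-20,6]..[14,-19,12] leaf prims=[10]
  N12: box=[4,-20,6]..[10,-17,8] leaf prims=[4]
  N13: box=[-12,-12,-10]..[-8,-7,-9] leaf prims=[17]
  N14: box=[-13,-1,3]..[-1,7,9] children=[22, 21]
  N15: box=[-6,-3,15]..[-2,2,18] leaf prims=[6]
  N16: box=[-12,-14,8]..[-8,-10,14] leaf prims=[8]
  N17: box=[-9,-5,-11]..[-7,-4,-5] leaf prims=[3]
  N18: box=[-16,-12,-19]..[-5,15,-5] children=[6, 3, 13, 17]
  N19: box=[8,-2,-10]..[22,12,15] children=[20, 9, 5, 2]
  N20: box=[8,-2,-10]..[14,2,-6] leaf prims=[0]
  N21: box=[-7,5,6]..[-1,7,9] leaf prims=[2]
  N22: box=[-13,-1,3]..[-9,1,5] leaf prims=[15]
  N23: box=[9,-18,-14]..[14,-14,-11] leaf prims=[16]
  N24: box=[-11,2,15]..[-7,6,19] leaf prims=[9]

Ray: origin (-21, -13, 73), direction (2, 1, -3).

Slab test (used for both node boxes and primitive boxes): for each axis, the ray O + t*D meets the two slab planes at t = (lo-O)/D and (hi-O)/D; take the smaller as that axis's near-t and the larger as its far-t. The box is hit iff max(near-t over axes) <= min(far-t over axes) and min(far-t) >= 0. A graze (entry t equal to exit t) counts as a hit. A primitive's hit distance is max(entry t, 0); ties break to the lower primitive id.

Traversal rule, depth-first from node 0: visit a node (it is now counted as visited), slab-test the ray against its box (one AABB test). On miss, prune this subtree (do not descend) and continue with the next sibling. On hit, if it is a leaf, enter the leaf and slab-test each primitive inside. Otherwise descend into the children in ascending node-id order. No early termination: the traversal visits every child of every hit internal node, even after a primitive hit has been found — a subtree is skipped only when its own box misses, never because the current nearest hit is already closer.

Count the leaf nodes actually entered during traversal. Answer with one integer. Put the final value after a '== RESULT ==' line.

Traverse from the root:
N0 x:[5/2,43/2] y:[-7,28] z:[18,92/3] -> hit [18,43/2], descend [4, 8, 18, 19]
  N4 x:[4,10] y:[-2,20] z:[18,24] -> miss, prune
  N8 x:[25/2,41/2] y:[-7,2] z:[61/3,29] -> miss, prune
  N18 x:[5/2,8] y:[1,28] z:[26,92/3] -> miss, prune
  N19 x:[29/2,43/2] y:[11,25] z:[58/3,83/3] -> hit [58/3,43/2], descend [2, 5, 9, 20]
    N2 x:[37/2,43/2] y:[20,23] z:[20,64/3] -> hit [20,64/3] leaf, test {P5@t=20}
    N5 x:[29/2,31/2] y:[19,23] z:[58/3,61/3] -> miss, prune
    N9 x:[31/2,17] y:[22,25] z:[68/3,73/3] -> miss, prune
    N20 x:[29/2,35/2] y:[11,15] z:[79/3,83/3] -> miss, prune

9 AABB tests over nodes [0, 4, 8, 18, 19, 2, 5, 9, 20]; 1 leaf entered; closest P5.

== RESULT ==
1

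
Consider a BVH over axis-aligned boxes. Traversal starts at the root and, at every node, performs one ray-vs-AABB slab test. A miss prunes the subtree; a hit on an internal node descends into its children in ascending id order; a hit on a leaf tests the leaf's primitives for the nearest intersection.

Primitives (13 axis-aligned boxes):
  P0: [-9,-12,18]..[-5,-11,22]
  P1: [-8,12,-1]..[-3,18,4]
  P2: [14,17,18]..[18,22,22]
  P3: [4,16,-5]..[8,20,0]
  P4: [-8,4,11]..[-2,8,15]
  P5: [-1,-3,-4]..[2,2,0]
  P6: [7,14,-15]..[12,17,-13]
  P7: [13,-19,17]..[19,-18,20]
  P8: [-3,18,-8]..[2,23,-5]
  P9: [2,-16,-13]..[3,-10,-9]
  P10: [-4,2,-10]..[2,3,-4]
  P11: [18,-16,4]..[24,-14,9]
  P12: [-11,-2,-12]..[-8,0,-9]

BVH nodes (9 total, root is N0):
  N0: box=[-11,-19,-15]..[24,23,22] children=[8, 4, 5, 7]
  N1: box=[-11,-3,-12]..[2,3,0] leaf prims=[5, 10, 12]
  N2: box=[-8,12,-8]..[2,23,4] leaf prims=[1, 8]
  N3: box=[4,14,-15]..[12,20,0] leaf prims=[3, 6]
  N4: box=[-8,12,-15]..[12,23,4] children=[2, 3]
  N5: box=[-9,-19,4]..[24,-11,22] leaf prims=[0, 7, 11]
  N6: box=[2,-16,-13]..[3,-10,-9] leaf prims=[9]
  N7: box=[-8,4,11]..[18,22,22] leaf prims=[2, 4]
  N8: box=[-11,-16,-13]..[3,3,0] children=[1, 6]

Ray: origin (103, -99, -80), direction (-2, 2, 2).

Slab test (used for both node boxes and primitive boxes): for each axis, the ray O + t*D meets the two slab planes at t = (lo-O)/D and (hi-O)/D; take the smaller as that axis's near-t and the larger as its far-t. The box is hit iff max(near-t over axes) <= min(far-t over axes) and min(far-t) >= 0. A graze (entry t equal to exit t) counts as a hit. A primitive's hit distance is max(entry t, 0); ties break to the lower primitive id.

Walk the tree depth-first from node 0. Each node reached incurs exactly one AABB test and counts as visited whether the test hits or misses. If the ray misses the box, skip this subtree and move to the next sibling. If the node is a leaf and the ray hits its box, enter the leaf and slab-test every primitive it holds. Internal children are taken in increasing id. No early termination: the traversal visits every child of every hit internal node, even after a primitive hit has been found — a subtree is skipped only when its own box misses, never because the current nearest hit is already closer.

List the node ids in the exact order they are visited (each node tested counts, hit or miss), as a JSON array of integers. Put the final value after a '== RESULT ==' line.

Traverse from the root:
N0 x:[79/2,57] y:[40,61] z:[65/2,51] -> hit [40,51], descend [4, 5, 7, 8]
  N4 x:[91/2,111/2] y:[111/2,61] z:[65/2,42] -> miss, prune
  N5 x:[79/2,56] y:[40,44] z:[42,51] -> hit [42,44] leaf, test {P0(miss), P7(miss), P11@t=42}
  N7 x:[85/2,111/2] y:[103/2,121/2] z:[91/2,51] -> miss, prune
  N8 x:[50,57] y:[83/2,51] z:[67/2,40] -> miss, prune

order=[0, 4, 5, 7, 8]  |boxes|=5  |leaves|=1  hit=P11

== RESULT ==
[0, 4, 5, 7, 8]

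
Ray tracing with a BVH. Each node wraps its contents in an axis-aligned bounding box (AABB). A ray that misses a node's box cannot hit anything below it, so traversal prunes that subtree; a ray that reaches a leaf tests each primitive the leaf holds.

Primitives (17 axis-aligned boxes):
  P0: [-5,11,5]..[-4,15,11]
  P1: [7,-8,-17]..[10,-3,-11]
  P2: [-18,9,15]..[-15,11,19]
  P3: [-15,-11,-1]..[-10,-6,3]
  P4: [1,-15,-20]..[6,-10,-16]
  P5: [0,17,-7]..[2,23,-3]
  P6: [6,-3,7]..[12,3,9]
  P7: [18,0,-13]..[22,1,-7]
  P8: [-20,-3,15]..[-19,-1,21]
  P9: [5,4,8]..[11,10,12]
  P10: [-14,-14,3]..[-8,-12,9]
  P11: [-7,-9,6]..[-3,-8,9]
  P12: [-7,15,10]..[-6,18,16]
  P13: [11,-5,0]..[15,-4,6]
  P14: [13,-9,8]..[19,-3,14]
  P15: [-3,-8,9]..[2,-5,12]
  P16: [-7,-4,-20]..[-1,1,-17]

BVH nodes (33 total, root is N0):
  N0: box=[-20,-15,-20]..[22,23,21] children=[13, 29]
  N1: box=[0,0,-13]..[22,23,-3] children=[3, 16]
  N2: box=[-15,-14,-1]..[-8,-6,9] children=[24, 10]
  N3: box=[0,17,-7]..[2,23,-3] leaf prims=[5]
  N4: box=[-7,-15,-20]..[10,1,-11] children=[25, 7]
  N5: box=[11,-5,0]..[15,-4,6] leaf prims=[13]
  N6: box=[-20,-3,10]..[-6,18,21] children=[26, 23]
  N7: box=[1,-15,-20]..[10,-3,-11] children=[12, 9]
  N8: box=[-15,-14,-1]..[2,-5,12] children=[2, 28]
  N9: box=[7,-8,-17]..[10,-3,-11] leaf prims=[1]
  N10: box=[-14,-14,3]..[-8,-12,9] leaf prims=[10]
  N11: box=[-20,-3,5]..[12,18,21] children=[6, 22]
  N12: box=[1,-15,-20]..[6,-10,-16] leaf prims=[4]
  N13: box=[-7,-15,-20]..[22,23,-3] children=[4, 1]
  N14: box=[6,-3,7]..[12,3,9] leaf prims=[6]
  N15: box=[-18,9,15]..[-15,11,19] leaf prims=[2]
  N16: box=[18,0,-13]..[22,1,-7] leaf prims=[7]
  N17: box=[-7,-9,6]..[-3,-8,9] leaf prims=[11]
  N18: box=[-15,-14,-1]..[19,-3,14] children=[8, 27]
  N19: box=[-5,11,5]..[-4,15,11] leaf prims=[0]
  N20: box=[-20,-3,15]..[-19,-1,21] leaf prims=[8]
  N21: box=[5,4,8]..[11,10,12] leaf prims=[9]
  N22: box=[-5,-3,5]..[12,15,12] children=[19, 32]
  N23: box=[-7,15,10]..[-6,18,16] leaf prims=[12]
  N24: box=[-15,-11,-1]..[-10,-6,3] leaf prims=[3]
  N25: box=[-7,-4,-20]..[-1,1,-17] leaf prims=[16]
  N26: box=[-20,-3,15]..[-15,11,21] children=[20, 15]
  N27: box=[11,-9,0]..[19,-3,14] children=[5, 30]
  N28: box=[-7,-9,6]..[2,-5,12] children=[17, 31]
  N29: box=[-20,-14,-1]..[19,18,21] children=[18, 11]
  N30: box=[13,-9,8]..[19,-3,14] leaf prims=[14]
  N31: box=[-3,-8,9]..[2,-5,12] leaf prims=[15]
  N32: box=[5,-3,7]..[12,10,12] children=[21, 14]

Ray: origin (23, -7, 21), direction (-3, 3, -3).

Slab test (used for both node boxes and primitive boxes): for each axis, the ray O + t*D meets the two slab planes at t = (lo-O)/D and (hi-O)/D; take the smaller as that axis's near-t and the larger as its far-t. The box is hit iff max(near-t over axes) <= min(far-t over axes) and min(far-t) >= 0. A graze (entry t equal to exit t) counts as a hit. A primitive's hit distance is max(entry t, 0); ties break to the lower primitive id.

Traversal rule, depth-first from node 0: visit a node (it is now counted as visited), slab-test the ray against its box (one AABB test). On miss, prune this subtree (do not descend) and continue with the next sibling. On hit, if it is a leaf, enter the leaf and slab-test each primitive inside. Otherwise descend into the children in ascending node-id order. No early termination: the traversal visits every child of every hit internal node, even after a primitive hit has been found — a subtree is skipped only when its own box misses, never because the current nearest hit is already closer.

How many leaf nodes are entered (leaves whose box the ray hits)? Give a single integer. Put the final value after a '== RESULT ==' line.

Trace the traversal:
N0 x:[1/3,43/3] y:[-8/3,10] z:[0,41/3] -> hit [1/3,10], descend [13, 29]
  N13 x:[1/3,10] y:[-8/3,10] z:[8,41/3] -> hit [8,10], descend [1, 4]
    N1 x:[1/3,23/3] y:[7/3,10] z:[8,34/3] -> miss, prune
    N4 x:[13/3,10] y:[-8/3,8/3] z:[32/3,41/3] -> miss, prune
  N29 x:[4/3,43/3] y:[-7/3,25/3] z:[0,22/3] -> hit [4/3,22/3], descend [11, 18]
    N11 x:[11/3,43/3] y:[4/3,25/3] z:[0,16/3] -> hit [11/3,16/3], descend [6, 22]
      N6 x:[29/3,43/3] y:[4/3,25/3] z:[0,11/3] -> miss, prune
      N22 x:[11/3,28/3] y:[4/3,22/3] z:[3,16/3] -> hit [11/3,16/3], descend [19, 32]
        N19 x:[9,28/3] y:[6,22/3] z:[10/3,16/3] -> miss, prune
        N32 x:[11/3,6] y:[4/3,17/3] z:[3,14/3] -> hit [11/3,14/3], descend [14, 21]
          N14 x:[11/3,17/3] y:[4/3,10/3] z:[4,14/3] -> miss, prune
          N21 x:[4,6] y:[11/3,17/3] z:[3,13/3] -> hit [4,13/3] leaf, test {P9@t=4}
    N18 x:[4/3,38/3] y:[-7/3,4/3] z:[7/3,22/3] -> miss, prune

Summary -> nodes [0, 13, 1, 4, 29, 11, 6, 22, 19, 32, 14, 21, 18]; box-tests=13; leaf-entries=1; first=P9

== RESULT ==
1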